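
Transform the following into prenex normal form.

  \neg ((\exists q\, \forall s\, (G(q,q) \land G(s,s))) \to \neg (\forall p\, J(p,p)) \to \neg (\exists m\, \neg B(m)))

First replace A → B with ¬A ∨ B.
  \neg (\neg (\exists q\, \forall s\, (G(q,q) \land G(s,s))) \lor \neg \neg (\forall p\, J(p,p)) \lor \neg (\exists m\, \neg B(m)))
Drive negations inward (¬∀x A ≡ ∃x ¬A, ¬∃x A ≡ ∀x ¬A, De Morgan for ∧/∨):
  (\exists q\, \forall s\, (G(q,q) \land G(s,s))) \land (\exists p\, \neg J(p,p)) \land (\exists m\, \neg B(m))
All bound variables are already distinct, so no renaming is needed.
Extract every quantifier outward, since the variables are now distinct and don't occur free across branches:
  \exists q\, \forall s\, \exists p\, \exists m\, (G(q,q) \land G(s,s) \land \neg J(p,p) \land \neg B(m))

\exists q\, \forall s\, \exists p\, \exists m\, (G(q,q) \land G(s,s) \land \neg J(p,p) \land \neg B(m))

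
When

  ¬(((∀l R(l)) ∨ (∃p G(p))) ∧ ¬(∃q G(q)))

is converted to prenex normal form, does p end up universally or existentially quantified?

Move each ¬ inward, flipping quantifiers it crosses:
  (∃l ¬R(l)) ∧ (∀p ¬G(p)) ∨ (∃q G(q))
All bound variables are already distinct, so no renaming is needed.
Extract every quantifier outward, since the variables are now distinct and don't occur free across branches:
  ∃l ∀p ∃q (¬R(l) ∧ ¬G(p) ∨ G(q))
The quantifier ∃p sits under an odd number of negations, so it flips to ∀p.

universal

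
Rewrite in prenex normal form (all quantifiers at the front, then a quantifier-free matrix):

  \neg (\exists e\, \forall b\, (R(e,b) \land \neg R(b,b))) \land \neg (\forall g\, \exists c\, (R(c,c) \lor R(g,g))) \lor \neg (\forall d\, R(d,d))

Move each ¬ inward, flipping quantifiers it crosses:
  (\forall e\, \exists b\, (\neg R(e,b) \lor R(b,b))) \land (\exists g\, \forall c\, (\neg R(c,c) \land \neg R(g,g))) \lor (\exists d\, \neg R(d,d))
Pull the quantifiers to the front (each side's bound variable is not free in the other side):
  \forall e\, \exists b\, \exists g\, \forall c\, \exists d\, ((\neg R(e,b) \lor R(b,b)) \land \neg R(c,c) \land \neg R(g,g) \lor \neg R(d,d))

\forall e\, \exists b\, \exists g\, \forall c\, \exists d\, ((\neg R(e,b) \lor R(b,b)) \land \neg R(c,c) \land \neg R(g,g) \lor \neg R(d,d))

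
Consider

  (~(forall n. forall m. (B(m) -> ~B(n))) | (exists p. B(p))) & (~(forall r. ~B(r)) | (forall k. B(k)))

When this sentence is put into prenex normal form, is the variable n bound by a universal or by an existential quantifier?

First replace A → B with ¬A ∨ B.
  (~(forall n. forall m. (~B(m) | ~B(n))) | (exists p. B(p))) & (~(forall r. ~B(r)) | (forall k. B(k)))
Move each ¬ inward, flipping quantifiers it crosses:
  ((exists n. exists m. (B(m) & B(n))) | (exists p. B(p))) & ((exists r. B(r)) | (forall k. B(k)))
All bound variables are already distinct, so no renaming is needed.
Extract every quantifier outward, since the variables are now distinct and don't occur free across branches:
  exists n. exists m. exists p. exists r. forall k. ((B(m) & B(n) | B(p)) & (B(r) | B(k)))
The quantifier forall n sits under an odd number of negations (counting the antecedent side of each →), so it flips to exists n.

existential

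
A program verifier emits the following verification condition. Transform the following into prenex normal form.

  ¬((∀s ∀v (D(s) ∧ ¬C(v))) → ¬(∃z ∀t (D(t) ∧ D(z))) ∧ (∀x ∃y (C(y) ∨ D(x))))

First replace A → B with ¬A ∨ B.
  ¬(¬(∀s ∀v (D(s) ∧ ¬C(v))) ∨ ¬(∃z ∀t (D(t) ∧ D(z))) ∧ (∀x ∃y (C(y) ∨ D(x))))
Drive negations inward (¬∀x A ≡ ∃x ¬A, ¬∃x A ≡ ∀x ¬A, De Morgan for ∧/∨):
  (∀s ∀v (D(s) ∧ ¬C(v))) ∧ ((∃z ∀t (D(t) ∧ D(z))) ∨ (∃x ∀y (¬C(y) ∧ ¬D(x))))
All bound variables are already distinct, so no renaming is needed.
Extract every quantifier outward, since the variables are now distinct and don't occur free across branches:
  ∀s ∀v ∃z ∀t ∃x ∀y (D(s) ∧ ¬C(v) ∧ (D(t) ∧ D(z) ∨ ¬C(y) ∧ ¬D(x)))

∀s ∀v ∃z ∀t ∃x ∀y (D(s) ∧ ¬C(v) ∧ (D(t) ∧ D(z) ∨ ¬C(y) ∧ ¬D(x)))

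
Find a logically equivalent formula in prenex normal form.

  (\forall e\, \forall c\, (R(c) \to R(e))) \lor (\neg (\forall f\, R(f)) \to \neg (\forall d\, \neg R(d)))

Eliminate → and ↔ using ¬ and ∨.
  (\forall e\, \forall c\, (\neg R(c) \lor R(e))) \lor \neg \neg (\forall f\, R(f)) \lor \neg (\forall d\, \neg R(d))
Push ¬ through the quantifiers and connectives to reach negation normal form:
  (\forall e\, \forall c\, (\neg R(c) \lor R(e))) \lor (\forall f\, R(f)) \lor (\exists d\, R(d))
All bound variables are already distinct, so no renaming is needed.
Pull the quantifiers to the front (each side's bound variable is not free in the other side):
  \forall e\, \forall c\, \forall f\, \exists d\, (\neg R(c) \lor R(e) \lor R(f) \lor R(d))

\forall e\, \forall c\, \forall f\, \exists d\, (\neg R(c) \lor R(e) \lor R(f) \lor R(d))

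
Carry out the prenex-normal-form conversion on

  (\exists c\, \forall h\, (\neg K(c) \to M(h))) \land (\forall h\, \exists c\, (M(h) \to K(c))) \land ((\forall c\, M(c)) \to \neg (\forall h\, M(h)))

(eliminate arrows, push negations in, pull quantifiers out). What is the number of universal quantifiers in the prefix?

2

First replace A → B with ¬A ∨ B.
  (\exists c\, \forall h\, (\neg \neg K(c) \lor M(h))) \land (\forall h\, \exists c\, (\neg M(h) \lor K(c))) \land (\neg (\forall c\, M(c)) \lor \neg (\forall h\, M(h)))
Push ¬ through the quantifiers and connectives to reach negation normal form:
  (\exists c\, \forall h\, (K(c) \lor M(h))) \land (\forall h\, \exists c\, (\neg M(h) \lor K(c))) \land ((\exists c\, \neg M(c)) \lor (\exists h\, \neg M(h)))
Give each quantifier a distinct variable: h↦p, c↦t, c↦r, h↦u.
  (\exists c\, \forall h\, (K(c) \lor M(h))) \land (\forall p\, \exists t\, (\neg M(p) \lor K(t))) \land ((\exists r\, \neg M(r)) \lor (\exists u\, \neg M(u)))
Extract every quantifier outward, since the variables are now distinct and don't occur free across branches:
  \exists c\, \forall h\, \forall p\, \exists t\, \exists r\, \exists u\, ((K(c) \lor M(h)) \land (\neg M(p) \lor K(t)) \land (\neg M(r) \lor \neg M(u)))
The prefix is \exists c \forall h \forall p \exists t \exists r \exists u: 2 universal, 4 existential.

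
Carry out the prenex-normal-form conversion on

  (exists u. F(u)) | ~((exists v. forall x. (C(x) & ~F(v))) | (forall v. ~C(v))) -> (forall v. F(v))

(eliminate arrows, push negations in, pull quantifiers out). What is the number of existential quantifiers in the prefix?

1

First replace A → B with ¬A ∨ B.
  ~((exists u. F(u)) | ~((exists v. forall x. (C(x) & ~F(v))) | (forall v. ~C(v)))) | (forall v. F(v))
Drive negations inward (¬∀x A ≡ ∃x ¬A, ¬∃x A ≡ ∀x ¬A, De Morgan for ∧/∨):
  (forall u. ~F(u)) & ((exists v. forall x. (C(x) & ~F(v))) | (forall v. ~C(v))) | (forall v. F(v))
Rename bound variables to avoid capture: v↦y1, v↦b.
  (forall u. ~F(u)) & ((exists v. forall x. (C(x) & ~F(v))) | (forall y1. ~C(y1))) | (forall b. F(b))
Pull the quantifiers to the front (each side's bound variable is not free in the other side):
  forall u. exists v. forall x. forall y1. forall b. (~F(u) & (C(x) & ~F(v) | ~C(y1)) | F(b))
The prefix is forall u exists v forall x forall y1 forall b: 4 universal, 1 existential.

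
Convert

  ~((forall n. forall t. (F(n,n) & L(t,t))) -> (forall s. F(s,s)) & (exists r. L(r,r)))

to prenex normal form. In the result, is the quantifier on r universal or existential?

universal

First replace A → B with ¬A ∨ B.
  ~(~(forall n. forall t. (F(n,n) & L(t,t))) | (forall s. F(s,s)) & (exists r. L(r,r)))
Move each ¬ inward, flipping quantifiers it crosses:
  (forall n. forall t. (F(n,n) & L(t,t))) & ((exists s. ~F(s,s)) | (forall r. ~L(r,r)))
All bound variables are already distinct, so no renaming is needed.
Pull the quantifiers to the front (each side's bound variable is not free in the other side):
  forall n. forall t. exists s. forall r. (F(n,n) & L(t,t) & (~F(s,s) | ~L(r,r)))
The quantifier exists r sits under an odd number of negations (counting the antecedent side of each →), so it flips to forall r.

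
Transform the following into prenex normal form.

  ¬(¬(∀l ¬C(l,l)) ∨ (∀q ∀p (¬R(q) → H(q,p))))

∀l ∃q ∃p (¬C(l,l) ∧ ¬R(q) ∧ ¬H(q,p))

Eliminate → and ↔ using ¬ and ∨.
  ¬(¬(∀l ¬C(l,l)) ∨ (∀q ∀p (¬¬R(q) ∨ H(q,p))))
Push ¬ through the quantifiers and connectives to reach negation normal form:
  (∀l ¬C(l,l)) ∧ (∃q ∃p (¬R(q) ∧ ¬H(q,p)))
Finally move all quantifiers to the prefix:
  ∀l ∃q ∃p (¬C(l,l) ∧ ¬R(q) ∧ ¬H(q,p))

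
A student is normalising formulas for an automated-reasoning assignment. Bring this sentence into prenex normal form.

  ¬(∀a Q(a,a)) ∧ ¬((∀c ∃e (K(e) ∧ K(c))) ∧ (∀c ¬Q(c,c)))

Push ¬ through the quantifiers and connectives to reach negation normal form:
  (∃a ¬Q(a,a)) ∧ ((∃c ∀e (¬K(e) ∨ ¬K(c))) ∨ (∃c Q(c,c)))
Standardize variables apart so no two quantifiers bind the same name: c↦y1.
  (∃a ¬Q(a,a)) ∧ ((∃c ∀e (¬K(e) ∨ ¬K(c))) ∨ (∃y1 Q(y1,y1)))
Extract every quantifier outward, since the variables are now distinct and don't occur free across branches:
  ∃a ∃c ∀e ∃y1 (¬Q(a,a) ∧ (¬K(e) ∨ ¬K(c) ∨ Q(y1,y1)))

∃a ∃c ∀e ∃y1 (¬Q(a,a) ∧ (¬K(e) ∨ ¬K(c) ∨ Q(y1,y1)))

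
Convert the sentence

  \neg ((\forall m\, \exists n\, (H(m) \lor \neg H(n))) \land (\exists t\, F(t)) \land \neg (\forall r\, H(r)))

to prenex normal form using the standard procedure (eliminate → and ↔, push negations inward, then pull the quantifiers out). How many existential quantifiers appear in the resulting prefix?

Drive negations inward (¬∀x A ≡ ∃x ¬A, ¬∃x A ≡ ∀x ¬A, De Morgan for ∧/∨):
  (\exists m\, \forall n\, (\neg H(m) \land H(n))) \lor (\forall t\, \neg F(t)) \lor (\forall r\, H(r))
Finally move all quantifiers to the prefix:
  \exists m\, \forall n\, \forall t\, \forall r\, (\neg H(m) \land H(n) \lor \neg F(t) \lor H(r))
The prefix is \exists m \forall n \forall t \forall r: 3 universal, 1 existential.

1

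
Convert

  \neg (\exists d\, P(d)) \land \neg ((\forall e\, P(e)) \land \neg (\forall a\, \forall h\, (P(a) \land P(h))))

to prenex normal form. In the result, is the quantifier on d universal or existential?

universal

Drive negations inward (¬∀x A ≡ ∃x ¬A, ¬∃x A ≡ ∀x ¬A, De Morgan for ∧/∨):
  (\forall d\, \neg P(d)) \land ((\exists e\, \neg P(e)) \lor (\forall a\, \forall h\, (P(a) \land P(h))))
Pull the quantifiers to the front (each side's bound variable is not free in the other side):
  \forall d\, \exists e\, \forall a\, \forall h\, (\neg P(d) \land (\neg P(e) \lor P(a) \land P(h)))
The quantifier \exists d sits under an odd number of negations, so it flips to \forall d.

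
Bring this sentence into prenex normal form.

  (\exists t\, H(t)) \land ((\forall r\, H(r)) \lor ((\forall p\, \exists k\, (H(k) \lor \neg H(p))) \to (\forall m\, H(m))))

First replace A → B with ¬A ∨ B.
  (\exists t\, H(t)) \land ((\forall r\, H(r)) \lor \neg (\forall p\, \exists k\, (H(k) \lor \neg H(p))) \lor (\forall m\, H(m)))
Move each ¬ inward, flipping quantifiers it crosses:
  (\exists t\, H(t)) \land ((\forall r\, H(r)) \lor (\exists p\, \forall k\, (\neg H(k) \land H(p))) \lor (\forall m\, H(m)))
All bound variables are already distinct, so no renaming is needed.
Pull the quantifiers to the front (each side's bound variable is not free in the other side):
  \exists t\, \forall r\, \exists p\, \forall k\, \forall m\, (H(t) \land (H(r) \lor \neg H(k) \land H(p) \lor H(m)))

\exists t\, \forall r\, \exists p\, \forall k\, \forall m\, (H(t) \land (H(r) \lor \neg H(k) \land H(p) \lor H(m)))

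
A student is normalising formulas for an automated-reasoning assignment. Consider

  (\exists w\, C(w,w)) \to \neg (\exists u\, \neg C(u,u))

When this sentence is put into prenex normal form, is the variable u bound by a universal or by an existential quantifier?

universal

Rewrite implications/biconditionals: A → B as ¬A ∨ B.
  \neg (\exists w\, C(w,w)) \lor \neg (\exists u\, \neg C(u,u))
Move each ¬ inward, flipping quantifiers it crosses:
  (\forall w\, \neg C(w,w)) \lor (\forall u\, C(u,u))
All bound variables are already distinct, so no renaming is needed.
Finally move all quantifiers to the prefix:
  \forall w\, \forall u\, (\neg C(w,w) \lor C(u,u))
The quantifier \exists u sits under an odd number of negations (counting the antecedent side of each →), so it flips to \forall u.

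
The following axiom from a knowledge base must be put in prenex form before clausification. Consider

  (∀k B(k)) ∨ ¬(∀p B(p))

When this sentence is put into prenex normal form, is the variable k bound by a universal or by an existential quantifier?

universal

Push ¬ through the quantifiers and connectives to reach negation normal form:
  (∀k B(k)) ∨ (∃p ¬B(p))
Extract every quantifier outward, since the variables are now distinct and don't occur free across branches:
  ∀k ∃p (B(k) ∨ ¬B(p))
The quantifier ∀k sits under an even number of negations, so it remains universal.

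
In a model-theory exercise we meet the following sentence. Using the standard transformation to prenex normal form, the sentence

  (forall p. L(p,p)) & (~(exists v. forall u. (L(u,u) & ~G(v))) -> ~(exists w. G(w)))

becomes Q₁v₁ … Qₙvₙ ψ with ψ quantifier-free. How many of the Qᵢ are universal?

3

First replace A → B with ¬A ∨ B.
  (forall p. L(p,p)) & (~~(exists v. forall u. (L(u,u) & ~G(v))) | ~(exists w. G(w)))
Drive negations inward (¬∀x A ≡ ∃x ¬A, ¬∃x A ≡ ∀x ¬A, De Morgan for ∧/∨):
  (forall p. L(p,p)) & ((exists v. forall u. (L(u,u) & ~G(v))) | (forall w. ~G(w)))
Finally move all quantifiers to the prefix:
  forall p. exists v. forall u. forall w. (L(p,p) & (L(u,u) & ~G(v) | ~G(w)))
The prefix is forall p exists v forall u forall w: 3 universal, 1 existential.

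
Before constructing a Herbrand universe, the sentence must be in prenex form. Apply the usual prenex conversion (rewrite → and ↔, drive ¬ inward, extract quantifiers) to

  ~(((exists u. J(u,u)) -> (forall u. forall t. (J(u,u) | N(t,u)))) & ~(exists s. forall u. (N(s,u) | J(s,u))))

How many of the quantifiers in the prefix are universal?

1

Rewrite implications/biconditionals: A → B as ¬A ∨ B.
  ~((~(exists u. J(u,u)) | (forall u. forall t. (J(u,u) | N(t,u)))) & ~(exists s. forall u. (N(s,u) | J(s,u))))
Move each ¬ inward, flipping quantifiers it crosses:
  (exists u. J(u,u)) & (exists u. exists t. (~J(u,u) & ~N(t,u))) | (exists s. forall u. (N(s,u) | J(s,u)))
Give each quantifier a distinct variable: u↦v, u↦x1.
  (exists u. J(u,u)) & (exists v. exists t. (~J(v,v) & ~N(t,v))) | (exists s. forall x1. (N(s,x1) | J(s,x1)))
Pull the quantifiers to the front (each side's bound variable is not free in the other side):
  exists u. exists v. exists t. exists s. forall x1. (J(u,u) & ~J(v,v) & ~N(t,v) | N(s,x1) | J(s,x1))
The prefix is exists u exists v exists t exists s forall x1: 1 universal, 4 existential.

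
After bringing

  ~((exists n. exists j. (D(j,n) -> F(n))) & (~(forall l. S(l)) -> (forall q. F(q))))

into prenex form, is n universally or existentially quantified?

Eliminate → and ↔ using ¬ and ∨.
  ~((exists n. exists j. (~D(j,n) | F(n))) & (~~(forall l. S(l)) | (forall q. F(q))))
Drive negations inward (¬∀x A ≡ ∃x ¬A, ¬∃x A ≡ ∀x ¬A, De Morgan for ∧/∨):
  (forall n. forall j. (D(j,n) & ~F(n))) | (exists l. ~S(l)) & (exists q. ~F(q))
Pull the quantifiers to the front (each side's bound variable is not free in the other side):
  forall n. forall j. exists l. exists q. (D(j,n) & ~F(n) | ~S(l) & ~F(q))
The quantifier exists n sits under an odd number of negations (counting the antecedent side of each →), so it flips to forall n.

universal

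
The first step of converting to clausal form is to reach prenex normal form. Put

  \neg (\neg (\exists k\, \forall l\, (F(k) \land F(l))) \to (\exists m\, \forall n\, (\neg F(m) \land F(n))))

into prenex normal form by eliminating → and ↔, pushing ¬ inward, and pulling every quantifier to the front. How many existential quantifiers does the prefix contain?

Eliminate → and ↔ using ¬ and ∨.
  \neg (\neg \neg (\exists k\, \forall l\, (F(k) \land F(l))) \lor (\exists m\, \forall n\, (\neg F(m) \land F(n))))
Drive negations inward (¬∀x A ≡ ∃x ¬A, ¬∃x A ≡ ∀x ¬A, De Morgan for ∧/∨):
  (\forall k\, \exists l\, (\neg F(k) \lor \neg F(l))) \land (\forall m\, \exists n\, (F(m) \lor \neg F(n)))
Extract every quantifier outward, since the variables are now distinct and don't occur free across branches:
  \forall k\, \exists l\, \forall m\, \exists n\, ((\neg F(k) \lor \neg F(l)) \land (F(m) \lor \neg F(n)))
The prefix is \forall k \exists l \forall m \exists n: 2 universal, 2 existential.

2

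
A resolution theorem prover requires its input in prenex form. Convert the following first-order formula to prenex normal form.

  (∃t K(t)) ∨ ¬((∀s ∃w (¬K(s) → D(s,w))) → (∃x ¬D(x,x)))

Eliminate → and ↔ using ¬ and ∨.
  (∃t K(t)) ∨ ¬(¬(∀s ∃w (¬¬K(s) ∨ D(s,w))) ∨ (∃x ¬D(x,x)))
Move each ¬ inward, flipping quantifiers it crosses:
  (∃t K(t)) ∨ (∀s ∃w (K(s) ∨ D(s,w))) ∧ (∀x D(x,x))
Finally move all quantifiers to the prefix:
  ∃t ∀s ∃w ∀x (K(t) ∨ (K(s) ∨ D(s,w)) ∧ D(x,x))

∃t ∀s ∃w ∀x (K(t) ∨ (K(s) ∨ D(s,w)) ∧ D(x,x))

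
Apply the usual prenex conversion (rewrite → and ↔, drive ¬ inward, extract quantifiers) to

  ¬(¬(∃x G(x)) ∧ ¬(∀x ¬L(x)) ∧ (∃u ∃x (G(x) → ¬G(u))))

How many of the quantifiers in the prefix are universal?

Rewrite implications/biconditionals: A → B as ¬A ∨ B.
  ¬(¬(∃x G(x)) ∧ ¬(∀x ¬L(x)) ∧ (∃u ∃x (¬G(x) ∨ ¬G(u))))
Push ¬ through the quantifiers and connectives to reach negation normal form:
  (∃x G(x)) ∨ (∀x ¬L(x)) ∨ (∀u ∀x (G(x) ∧ G(u)))
Give each quantifier a distinct variable: x↦w1, x↦x1.
  (∃x G(x)) ∨ (∀w1 ¬L(w1)) ∨ (∀u ∀x1 (G(x1) ∧ G(u)))
Pull the quantifiers to the front (each side's bound variable is not free in the other side):
  ∃x ∀w1 ∀u ∀x1 (G(x) ∨ ¬L(w1) ∨ G(x1) ∧ G(u))
The prefix is ∃x ∀w1 ∀u ∀x1: 3 universal, 1 existential.

3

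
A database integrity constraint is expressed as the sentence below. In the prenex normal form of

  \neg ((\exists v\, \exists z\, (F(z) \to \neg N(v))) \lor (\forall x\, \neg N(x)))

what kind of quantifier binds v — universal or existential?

Rewrite implications/biconditionals: A → B as ¬A ∨ B.
  \neg ((\exists v\, \exists z\, (\neg F(z) \lor \neg N(v))) \lor (\forall x\, \neg N(x)))
Move each ¬ inward, flipping quantifiers it crosses:
  (\forall v\, \forall z\, (F(z) \land N(v))) \land (\exists x\, N(x))
Extract every quantifier outward, since the variables are now distinct and don't occur free across branches:
  \forall v\, \forall z\, \exists x\, (F(z) \land N(v) \land N(x))
The quantifier \exists v sits under an odd number of negations (counting the antecedent side of each →), so it flips to \forall v.

universal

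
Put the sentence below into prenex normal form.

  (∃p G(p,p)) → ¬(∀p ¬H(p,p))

Eliminate → and ↔ using ¬ and ∨.
  ¬(∃p G(p,p)) ∨ ¬(∀p ¬H(p,p))
Drive negations inward (¬∀x A ≡ ∃x ¬A, ¬∃x A ≡ ∀x ¬A, De Morgan for ∧/∨):
  (∀p ¬G(p,p)) ∨ (∃p H(p,p))
Rename bound variables to avoid capture: p↦a.
  (∀p ¬G(p,p)) ∨ (∃a H(a,a))
Pull the quantifiers to the front (each side's bound variable is not free in the other side):
  ∀p ∃a (¬G(p,p) ∨ H(a,a))

∀p ∃a (¬G(p,p) ∨ H(a,a))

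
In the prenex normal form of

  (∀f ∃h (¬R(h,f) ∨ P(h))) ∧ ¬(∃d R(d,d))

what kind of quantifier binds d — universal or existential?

Move each ¬ inward, flipping quantifiers it crosses:
  (∀f ∃h (¬R(h,f) ∨ P(h))) ∧ (∀d ¬R(d,d))
Pull the quantifiers to the front (each side's bound variable is not free in the other side):
  ∀f ∃h ∀d ((¬R(h,f) ∨ P(h)) ∧ ¬R(d,d))
The quantifier ∃d sits under an odd number of negations, so it flips to ∀d.

universal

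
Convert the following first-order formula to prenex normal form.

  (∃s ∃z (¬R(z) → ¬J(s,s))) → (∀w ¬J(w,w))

∀s ∀z ∀w (¬R(z) ∧ J(s,s) ∨ ¬J(w,w))

Eliminate → and ↔ using ¬ and ∨.
  ¬(∃s ∃z (¬¬R(z) ∨ ¬J(s,s))) ∨ (∀w ¬J(w,w))
Move each ¬ inward, flipping quantifiers it crosses:
  (∀s ∀z (¬R(z) ∧ J(s,s))) ∨ (∀w ¬J(w,w))
Pull the quantifiers to the front (each side's bound variable is not free in the other side):
  ∀s ∀z ∀w (¬R(z) ∧ J(s,s) ∨ ¬J(w,w))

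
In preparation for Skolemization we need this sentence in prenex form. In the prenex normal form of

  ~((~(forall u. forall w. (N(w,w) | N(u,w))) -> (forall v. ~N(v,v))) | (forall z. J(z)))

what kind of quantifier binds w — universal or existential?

existential

Eliminate → and ↔ using ¬ and ∨.
  ~(~~(forall u. forall w. (N(w,w) | N(u,w))) | (forall v. ~N(v,v)) | (forall z. J(z)))
Move each ¬ inward, flipping quantifiers it crosses:
  (exists u. exists w. (~N(w,w) & ~N(u,w))) & (exists v. N(v,v)) & (exists z. ~J(z))
All bound variables are already distinct, so no renaming is needed.
Extract every quantifier outward, since the variables are now distinct and don't occur free across branches:
  exists u. exists w. exists v. exists z. (~N(w,w) & ~N(u,w) & N(v,v) & ~J(z))
The quantifier forall w sits under an odd number of negations (counting the antecedent side of each →), so it flips to exists w.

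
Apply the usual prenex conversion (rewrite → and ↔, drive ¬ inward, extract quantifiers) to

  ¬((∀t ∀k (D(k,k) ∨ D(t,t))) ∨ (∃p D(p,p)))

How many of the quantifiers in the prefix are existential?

Drive negations inward (¬∀x A ≡ ∃x ¬A, ¬∃x A ≡ ∀x ¬A, De Morgan for ∧/∨):
  (∃t ∃k (¬D(k,k) ∧ ¬D(t,t))) ∧ (∀p ¬D(p,p))
All bound variables are already distinct, so no renaming is needed.
Finally move all quantifiers to the prefix:
  ∃t ∃k ∀p (¬D(k,k) ∧ ¬D(t,t) ∧ ¬D(p,p))
The prefix is ∃t ∃k ∀p: 1 universal, 2 existential.

2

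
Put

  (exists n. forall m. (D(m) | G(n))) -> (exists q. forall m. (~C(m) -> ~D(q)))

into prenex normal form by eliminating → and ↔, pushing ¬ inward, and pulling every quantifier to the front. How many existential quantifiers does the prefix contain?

2

Eliminate → and ↔ using ¬ and ∨.
  ~(exists n. forall m. (D(m) | G(n))) | (exists q. forall m. (~~C(m) | ~D(q)))
Push ¬ through the quantifiers and connectives to reach negation normal form:
  (forall n. exists m. (~D(m) & ~G(n))) | (exists q. forall m. (C(m) | ~D(q)))
Rename bound variables to avoid capture: m↦w1.
  (forall n. exists m. (~D(m) & ~G(n))) | (exists q. forall w1. (C(w1) | ~D(q)))
Pull the quantifiers to the front (each side's bound variable is not free in the other side):
  forall n. exists m. exists q. forall w1. (~D(m) & ~G(n) | C(w1) | ~D(q))
The prefix is forall n exists m exists q forall w1: 2 universal, 2 existential.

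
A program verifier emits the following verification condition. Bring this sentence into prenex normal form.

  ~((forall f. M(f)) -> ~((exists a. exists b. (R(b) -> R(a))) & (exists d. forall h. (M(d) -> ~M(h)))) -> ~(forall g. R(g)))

Eliminate → and ↔ using ¬ and ∨.
  ~(~(forall f. M(f)) | ~~((exists a. exists b. (~R(b) | R(a))) & (exists d. forall h. (~M(d) | ~M(h)))) | ~(forall g. R(g)))
Drive negations inward (¬∀x A ≡ ∃x ¬A, ¬∃x A ≡ ∀x ¬A, De Morgan for ∧/∨):
  (forall f. M(f)) & ((forall a. forall b. (R(b) & ~R(a))) | (forall d. exists h. (M(d) & M(h)))) & (forall g. R(g))
Pull the quantifiers to the front (each side's bound variable is not free in the other side):
  forall f. forall a. forall b. forall d. exists h. forall g. (M(f) & (R(b) & ~R(a) | M(d) & M(h)) & R(g))

forall f. forall a. forall b. forall d. exists h. forall g. (M(f) & (R(b) & ~R(a) | M(d) & M(h)) & R(g))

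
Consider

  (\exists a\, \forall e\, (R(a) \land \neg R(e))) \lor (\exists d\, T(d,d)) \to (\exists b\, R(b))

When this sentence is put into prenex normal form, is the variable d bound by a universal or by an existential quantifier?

universal

First replace A → B with ¬A ∨ B.
  \neg ((\exists a\, \forall e\, (R(a) \land \neg R(e))) \lor (\exists d\, T(d,d))) \lor (\exists b\, R(b))
Move each ¬ inward, flipping quantifiers it crosses:
  (\forall a\, \exists e\, (\neg R(a) \lor R(e))) \land (\forall d\, \neg T(d,d)) \lor (\exists b\, R(b))
All bound variables are already distinct, so no renaming is needed.
Extract every quantifier outward, since the variables are now distinct and don't occur free across branches:
  \forall a\, \exists e\, \forall d\, \exists b\, ((\neg R(a) \lor R(e)) \land \neg T(d,d) \lor R(b))
The quantifier \exists d sits under an odd number of negations (counting the antecedent side of each →), so it flips to \forall d.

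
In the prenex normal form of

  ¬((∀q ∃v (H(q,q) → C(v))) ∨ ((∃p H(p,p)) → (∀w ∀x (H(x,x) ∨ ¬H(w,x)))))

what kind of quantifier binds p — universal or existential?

Eliminate → and ↔ using ¬ and ∨.
  ¬((∀q ∃v (¬H(q,q) ∨ C(v))) ∨ ¬(∃p H(p,p)) ∨ (∀w ∀x (H(x,x) ∨ ¬H(w,x))))
Move each ¬ inward, flipping quantifiers it crosses:
  (∃q ∀v (H(q,q) ∧ ¬C(v))) ∧ (∃p H(p,p)) ∧ (∃w ∃x (¬H(x,x) ∧ H(w,x)))
All bound variables are already distinct, so no renaming is needed.
Finally move all quantifiers to the prefix:
  ∃q ∀v ∃p ∃w ∃x (H(q,q) ∧ ¬C(v) ∧ H(p,p) ∧ ¬H(x,x) ∧ H(w,x))
The quantifier ∃p sits under an even number of negations (counting the antecedent side of each →), so it remains existential.

existential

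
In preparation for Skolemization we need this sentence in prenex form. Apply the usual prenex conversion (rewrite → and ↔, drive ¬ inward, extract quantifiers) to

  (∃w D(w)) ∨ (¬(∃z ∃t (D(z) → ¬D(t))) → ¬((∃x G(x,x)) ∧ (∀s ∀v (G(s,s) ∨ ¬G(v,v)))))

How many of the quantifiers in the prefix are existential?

First replace A → B with ¬A ∨ B.
  (∃w D(w)) ∨ ¬¬(∃z ∃t (¬D(z) ∨ ¬D(t))) ∨ ¬((∃x G(x,x)) ∧ (∀s ∀v (G(s,s) ∨ ¬G(v,v))))
Push ¬ through the quantifiers and connectives to reach negation normal form:
  (∃w D(w)) ∨ (∃z ∃t (¬D(z) ∨ ¬D(t))) ∨ (∀x ¬G(x,x)) ∨ (∃s ∃v (¬G(s,s) ∧ G(v,v)))
All bound variables are already distinct, so no renaming is needed.
Pull the quantifiers to the front (each side's bound variable is not free in the other side):
  ∃w ∃z ∃t ∀x ∃s ∃v (D(w) ∨ ¬D(z) ∨ ¬D(t) ∨ ¬G(x,x) ∨ ¬G(s,s) ∧ G(v,v))
The prefix is ∃w ∃z ∃t ∀x ∃s ∃v: 1 universal, 5 existential.

5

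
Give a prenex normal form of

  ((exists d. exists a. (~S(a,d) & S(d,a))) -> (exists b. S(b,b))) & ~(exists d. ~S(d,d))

Eliminate → and ↔ using ¬ and ∨.
  (~(exists d. exists a. (~S(a,d) & S(d,a))) | (exists b. S(b,b))) & ~(exists d. ~S(d,d))
Drive negations inward (¬∀x A ≡ ∃x ¬A, ¬∃x A ≡ ∀x ¬A, De Morgan for ∧/∨):
  ((forall d. forall a. (S(a,d) | ~S(d,a))) | (exists b. S(b,b))) & (forall d. S(d,d))
Rename bound variables to avoid capture: d↦w1.
  ((forall d. forall a. (S(a,d) | ~S(d,a))) | (exists b. S(b,b))) & (forall w1. S(w1,w1))
Pull the quantifiers to the front (each side's bound variable is not free in the other side):
  forall d. forall a. exists b. forall w1. ((S(a,d) | ~S(d,a) | S(b,b)) & S(w1,w1))

forall d. forall a. exists b. forall w1. ((S(a,d) | ~S(d,a) | S(b,b)) & S(w1,w1))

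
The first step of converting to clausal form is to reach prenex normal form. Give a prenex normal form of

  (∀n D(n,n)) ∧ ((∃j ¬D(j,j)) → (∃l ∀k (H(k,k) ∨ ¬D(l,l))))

Eliminate → and ↔ using ¬ and ∨.
  (∀n D(n,n)) ∧ (¬(∃j ¬D(j,j)) ∨ (∃l ∀k (H(k,k) ∨ ¬D(l,l))))
Push ¬ through the quantifiers and connectives to reach negation normal form:
  (∀n D(n,n)) ∧ ((∀j D(j,j)) ∨ (∃l ∀k (H(k,k) ∨ ¬D(l,l))))
All bound variables are already distinct, so no renaming is needed.
Pull the quantifiers to the front (each side's bound variable is not free in the other side):
  ∀n ∀j ∃l ∀k (D(n,n) ∧ (D(j,j) ∨ H(k,k) ∨ ¬D(l,l)))

∀n ∀j ∃l ∀k (D(n,n) ∧ (D(j,j) ∨ H(k,k) ∨ ¬D(l,l)))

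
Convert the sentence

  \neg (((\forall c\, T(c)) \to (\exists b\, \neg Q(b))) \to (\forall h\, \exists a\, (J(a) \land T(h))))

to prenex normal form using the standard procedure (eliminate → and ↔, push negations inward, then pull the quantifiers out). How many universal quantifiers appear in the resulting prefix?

1

Rewrite implications/biconditionals: A → B as ¬A ∨ B.
  \neg (\neg (\neg (\forall c\, T(c)) \lor (\exists b\, \neg Q(b))) \lor (\forall h\, \exists a\, (J(a) \land T(h))))
Push ¬ through the quantifiers and connectives to reach negation normal form:
  ((\exists c\, \neg T(c)) \lor (\exists b\, \neg Q(b))) \land (\exists h\, \forall a\, (\neg J(a) \lor \neg T(h)))
Pull the quantifiers to the front (each side's bound variable is not free in the other side):
  \exists c\, \exists b\, \exists h\, \forall a\, ((\neg T(c) \lor \neg Q(b)) \land (\neg J(a) \lor \neg T(h)))
The prefix is \exists c \exists b \exists h \forall a: 1 universal, 3 existential.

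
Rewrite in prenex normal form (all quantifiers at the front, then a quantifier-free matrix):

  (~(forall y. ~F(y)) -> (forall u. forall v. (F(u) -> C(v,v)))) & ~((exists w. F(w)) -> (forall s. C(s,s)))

Eliminate → and ↔ using ¬ and ∨.
  (~~(forall y. ~F(y)) | (forall u. forall v. (~F(u) | C(v,v)))) & ~(~(exists w. F(w)) | (forall s. C(s,s)))
Drive negations inward (¬∀x A ≡ ∃x ¬A, ¬∃x A ≡ ∀x ¬A, De Morgan for ∧/∨):
  ((forall y. ~F(y)) | (forall u. forall v. (~F(u) | C(v,v)))) & (exists w. F(w)) & (exists s. ~C(s,s))
All bound variables are already distinct, so no renaming is needed.
Extract every quantifier outward, since the variables are now distinct and don't occur free across branches:
  forall y. forall u. forall v. exists w. exists s. ((~F(y) | ~F(u) | C(v,v)) & F(w) & ~C(s,s))

forall y. forall u. forall v. exists w. exists s. ((~F(y) | ~F(u) | C(v,v)) & F(w) & ~C(s,s))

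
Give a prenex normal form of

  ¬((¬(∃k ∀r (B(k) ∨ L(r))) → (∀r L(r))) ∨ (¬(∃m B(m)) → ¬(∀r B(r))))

∀k ∃r ∃u1 ∀m ∀z1 (¬B(k) ∧ ¬L(r) ∧ ¬L(u1) ∧ ¬B(m) ∧ B(z1))

Rewrite implications/biconditionals: A → B as ¬A ∨ B.
  ¬(¬¬(∃k ∀r (B(k) ∨ L(r))) ∨ (∀r L(r)) ∨ ¬¬(∃m B(m)) ∨ ¬(∀r B(r)))
Drive negations inward (¬∀x A ≡ ∃x ¬A, ¬∃x A ≡ ∀x ¬A, De Morgan for ∧/∨):
  (∀k ∃r (¬B(k) ∧ ¬L(r))) ∧ (∃r ¬L(r)) ∧ (∀m ¬B(m)) ∧ (∀r B(r))
Rename bound variables to avoid capture: r↦u1, r↦z1.
  (∀k ∃r (¬B(k) ∧ ¬L(r))) ∧ (∃u1 ¬L(u1)) ∧ (∀m ¬B(m)) ∧ (∀z1 B(z1))
Extract every quantifier outward, since the variables are now distinct and don't occur free across branches:
  ∀k ∃r ∃u1 ∀m ∀z1 (¬B(k) ∧ ¬L(r) ∧ ¬L(u1) ∧ ¬B(m) ∧ B(z1))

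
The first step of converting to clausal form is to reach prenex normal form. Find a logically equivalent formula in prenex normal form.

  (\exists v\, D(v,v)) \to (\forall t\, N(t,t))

\forall v\, \forall t\, (\neg D(v,v) \lor N(t,t))

Eliminate → and ↔ using ¬ and ∨.
  \neg (\exists v\, D(v,v)) \lor (\forall t\, N(t,t))
Drive negations inward (¬∀x A ≡ ∃x ¬A, ¬∃x A ≡ ∀x ¬A, De Morgan for ∧/∨):
  (\forall v\, \neg D(v,v)) \lor (\forall t\, N(t,t))
All bound variables are already distinct, so no renaming is needed.
Finally move all quantifiers to the prefix:
  \forall v\, \forall t\, (\neg D(v,v) \lor N(t,t))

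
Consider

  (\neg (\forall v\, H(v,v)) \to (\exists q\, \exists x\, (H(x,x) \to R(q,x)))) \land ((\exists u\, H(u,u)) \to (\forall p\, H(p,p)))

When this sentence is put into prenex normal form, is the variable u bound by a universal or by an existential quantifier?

Eliminate → and ↔ using ¬ and ∨.
  (\neg \neg (\forall v\, H(v,v)) \lor (\exists q\, \exists x\, (\neg H(x,x) \lor R(q,x)))) \land (\neg (\exists u\, H(u,u)) \lor (\forall p\, H(p,p)))
Move each ¬ inward, flipping quantifiers it crosses:
  ((\forall v\, H(v,v)) \lor (\exists q\, \exists x\, (\neg H(x,x) \lor R(q,x)))) \land ((\forall u\, \neg H(u,u)) \lor (\forall p\, H(p,p)))
Extract every quantifier outward, since the variables are now distinct and don't occur free across branches:
  \forall v\, \exists q\, \exists x\, \forall u\, \forall p\, ((H(v,v) \lor \neg H(x,x) \lor R(q,x)) \land (\neg H(u,u) \lor H(p,p)))
The quantifier \exists u sits under an odd number of negations (counting the antecedent side of each →), so it flips to \forall u.

universal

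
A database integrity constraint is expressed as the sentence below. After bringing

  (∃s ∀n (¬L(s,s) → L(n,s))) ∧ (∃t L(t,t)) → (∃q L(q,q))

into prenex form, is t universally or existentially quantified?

Eliminate → and ↔ using ¬ and ∨.
  ¬((∃s ∀n (¬¬L(s,s) ∨ L(n,s))) ∧ (∃t L(t,t))) ∨ (∃q L(q,q))
Move each ¬ inward, flipping quantifiers it crosses:
  (∀s ∃n (¬L(s,s) ∧ ¬L(n,s))) ∨ (∀t ¬L(t,t)) ∨ (∃q L(q,q))
Pull the quantifiers to the front (each side's bound variable is not free in the other side):
  ∀s ∃n ∀t ∃q (¬L(s,s) ∧ ¬L(n,s) ∨ ¬L(t,t) ∨ L(q,q))
The quantifier ∃t sits under an odd number of negations (counting the antecedent side of each →), so it flips to ∀t.

universal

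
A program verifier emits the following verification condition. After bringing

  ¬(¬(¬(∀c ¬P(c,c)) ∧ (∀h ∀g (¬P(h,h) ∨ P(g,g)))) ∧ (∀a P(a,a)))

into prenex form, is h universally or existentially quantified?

Push ¬ through the quantifiers and connectives to reach negation normal form:
  (∃c P(c,c)) ∧ (∀h ∀g (¬P(h,h) ∨ P(g,g))) ∨ (∃a ¬P(a,a))
All bound variables are already distinct, so no renaming is needed.
Pull the quantifiers to the front (each side's bound variable is not free in the other side):
  ∃c ∀h ∀g ∃a (P(c,c) ∧ (¬P(h,h) ∨ P(g,g)) ∨ ¬P(a,a))
The quantifier ∀h sits under an even number of negations, so it remains universal.

universal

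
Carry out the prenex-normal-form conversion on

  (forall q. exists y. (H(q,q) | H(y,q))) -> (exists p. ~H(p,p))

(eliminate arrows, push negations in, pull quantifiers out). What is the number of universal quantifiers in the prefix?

1

First replace A → B with ¬A ∨ B.
  ~(forall q. exists y. (H(q,q) | H(y,q))) | (exists p. ~H(p,p))
Drive negations inward (¬∀x A ≡ ∃x ¬A, ¬∃x A ≡ ∀x ¬A, De Morgan for ∧/∨):
  (exists q. forall y. (~H(q,q) & ~H(y,q))) | (exists p. ~H(p,p))
All bound variables are already distinct, so no renaming is needed.
Extract every quantifier outward, since the variables are now distinct and don't occur free across branches:
  exists q. forall y. exists p. (~H(q,q) & ~H(y,q) | ~H(p,p))
The prefix is exists q forall y exists p: 1 universal, 2 existential.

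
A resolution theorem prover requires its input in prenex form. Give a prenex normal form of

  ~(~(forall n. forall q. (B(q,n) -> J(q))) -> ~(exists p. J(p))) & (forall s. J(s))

exists n. exists q. exists p. forall s. (B(q,n) & ~J(q) & J(p) & J(s))

Rewrite implications/biconditionals: A → B as ¬A ∨ B.
  ~(~~(forall n. forall q. (~B(q,n) | J(q))) | ~(exists p. J(p))) & (forall s. J(s))
Push ¬ through the quantifiers and connectives to reach negation normal form:
  (exists n. exists q. (B(q,n) & ~J(q))) & (exists p. J(p)) & (forall s. J(s))
All bound variables are already distinct, so no renaming is needed.
Extract every quantifier outward, since the variables are now distinct and don't occur free across branches:
  exists n. exists q. exists p. forall s. (B(q,n) & ~J(q) & J(p) & J(s))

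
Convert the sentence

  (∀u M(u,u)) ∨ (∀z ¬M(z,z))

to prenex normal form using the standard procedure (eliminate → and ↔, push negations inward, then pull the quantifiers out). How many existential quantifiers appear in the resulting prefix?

All bound variables are already distinct, so no renaming is needed.
Extract every quantifier outward, since the variables are now distinct and don't occur free across branches:
  ∀u ∀z (M(u,u) ∨ ¬M(z,z))
The prefix is ∀u ∀z: 2 universal, 0 existential.

0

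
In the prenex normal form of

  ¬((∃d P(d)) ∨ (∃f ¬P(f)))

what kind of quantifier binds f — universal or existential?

universal

Push ¬ through the quantifiers and connectives to reach negation normal form:
  (∀d ¬P(d)) ∧ (∀f P(f))
All bound variables are already distinct, so no renaming is needed.
Finally move all quantifiers to the prefix:
  ∀d ∀f (¬P(d) ∧ P(f))
The quantifier ∃f sits under an odd number of negations, so it flips to ∀f.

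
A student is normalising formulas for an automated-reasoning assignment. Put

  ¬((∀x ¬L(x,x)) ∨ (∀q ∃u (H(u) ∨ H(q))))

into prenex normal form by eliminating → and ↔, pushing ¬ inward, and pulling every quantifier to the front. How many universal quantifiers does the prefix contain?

Drive negations inward (¬∀x A ≡ ∃x ¬A, ¬∃x A ≡ ∀x ¬A, De Morgan for ∧/∨):
  (∃x L(x,x)) ∧ (∃q ∀u (¬H(u) ∧ ¬H(q)))
Finally move all quantifiers to the prefix:
  ∃x ∃q ∀u (L(x,x) ∧ ¬H(u) ∧ ¬H(q))
The prefix is ∃x ∃q ∀u: 1 universal, 2 existential.

1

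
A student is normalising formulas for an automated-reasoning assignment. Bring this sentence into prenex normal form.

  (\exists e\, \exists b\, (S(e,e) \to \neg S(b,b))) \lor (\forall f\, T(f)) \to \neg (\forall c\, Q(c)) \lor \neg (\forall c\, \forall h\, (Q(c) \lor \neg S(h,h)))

\forall e\, \forall b\, \exists f\, \exists c\, \exists a\, \exists h\, (S(e,e) \land S(b,b) \land \neg T(f) \lor \neg Q(c) \lor \neg Q(a) \land S(h,h))

First replace A → B with ¬A ∨ B.
  \neg ((\exists e\, \exists b\, (\neg S(e,e) \lor \neg S(b,b))) \lor (\forall f\, T(f))) \lor \neg (\forall c\, Q(c)) \lor \neg (\forall c\, \forall h\, (Q(c) \lor \neg S(h,h)))
Move each ¬ inward, flipping quantifiers it crosses:
  (\forall e\, \forall b\, (S(e,e) \land S(b,b))) \land (\exists f\, \neg T(f)) \lor (\exists c\, \neg Q(c)) \lor (\exists c\, \exists h\, (\neg Q(c) \land S(h,h)))
Rename bound variables to avoid capture: c↦a.
  (\forall e\, \forall b\, (S(e,e) \land S(b,b))) \land (\exists f\, \neg T(f)) \lor (\exists c\, \neg Q(c)) \lor (\exists a\, \exists h\, (\neg Q(a) \land S(h,h)))
Extract every quantifier outward, since the variables are now distinct and don't occur free across branches:
  \forall e\, \forall b\, \exists f\, \exists c\, \exists a\, \exists h\, (S(e,e) \land S(b,b) \land \neg T(f) \lor \neg Q(c) \lor \neg Q(a) \land S(h,h))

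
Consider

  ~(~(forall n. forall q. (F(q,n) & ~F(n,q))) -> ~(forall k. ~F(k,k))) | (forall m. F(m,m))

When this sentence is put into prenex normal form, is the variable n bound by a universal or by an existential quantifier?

Eliminate → and ↔ using ¬ and ∨.
  ~(~~(forall n. forall q. (F(q,n) & ~F(n,q))) | ~(forall k. ~F(k,k))) | (forall m. F(m,m))
Drive negations inward (¬∀x A ≡ ∃x ¬A, ¬∃x A ≡ ∀x ¬A, De Morgan for ∧/∨):
  (exists n. exists q. (~F(q,n) | F(n,q))) & (forall k. ~F(k,k)) | (forall m. F(m,m))
Extract every quantifier outward, since the variables are now distinct and don't occur free across branches:
  exists n. exists q. forall k. forall m. ((~F(q,n) | F(n,q)) & ~F(k,k) | F(m,m))
The quantifier forall n sits under an odd number of negations (counting the antecedent side of each →), so it flips to exists n.

existential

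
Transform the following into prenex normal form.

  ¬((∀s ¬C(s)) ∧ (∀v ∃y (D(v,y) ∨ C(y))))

∃s ∃v ∀y (C(s) ∨ ¬D(v,y) ∧ ¬C(y))

Drive negations inward (¬∀x A ≡ ∃x ¬A, ¬∃x A ≡ ∀x ¬A, De Morgan for ∧/∨):
  (∃s C(s)) ∨ (∃v ∀y (¬D(v,y) ∧ ¬C(y)))
All bound variables are already distinct, so no renaming is needed.
Extract every quantifier outward, since the variables are now distinct and don't occur free across branches:
  ∃s ∃v ∀y (C(s) ∨ ¬D(v,y) ∧ ¬C(y))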